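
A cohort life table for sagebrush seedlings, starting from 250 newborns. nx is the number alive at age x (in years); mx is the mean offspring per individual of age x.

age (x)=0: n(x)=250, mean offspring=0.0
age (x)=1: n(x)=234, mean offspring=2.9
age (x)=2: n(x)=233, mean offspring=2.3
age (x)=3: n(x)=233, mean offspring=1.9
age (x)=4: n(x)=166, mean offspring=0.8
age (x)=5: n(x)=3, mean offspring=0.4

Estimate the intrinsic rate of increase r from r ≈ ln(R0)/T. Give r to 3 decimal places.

lx = nx/n0 = nx/250: 1, 0.936, 0.932, 0.932, 0.664, 0.012
R0 = Σ lx·mx = 0 + 2.7144 + 2.1436 + 1.7708 + 0.5312 + 0.0048 = 7.1648
Σ x·lx·mx = 14.4628; T = 14.4628/7.1648 = 2.01859…
r ≈ ln(R0)/T = ln(7.1648)/2.01859… = 0.97552… → 0.976

0.976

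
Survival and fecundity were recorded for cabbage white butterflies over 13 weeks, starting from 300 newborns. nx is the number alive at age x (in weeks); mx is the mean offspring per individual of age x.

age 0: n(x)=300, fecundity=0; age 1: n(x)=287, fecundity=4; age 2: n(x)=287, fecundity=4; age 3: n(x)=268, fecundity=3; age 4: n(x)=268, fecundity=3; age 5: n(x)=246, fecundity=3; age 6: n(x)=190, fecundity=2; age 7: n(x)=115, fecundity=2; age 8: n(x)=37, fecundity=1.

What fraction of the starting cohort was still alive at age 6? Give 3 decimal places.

0.633

l_6 = n_6/n_0 = 190/300 = 0.633333… → 0.633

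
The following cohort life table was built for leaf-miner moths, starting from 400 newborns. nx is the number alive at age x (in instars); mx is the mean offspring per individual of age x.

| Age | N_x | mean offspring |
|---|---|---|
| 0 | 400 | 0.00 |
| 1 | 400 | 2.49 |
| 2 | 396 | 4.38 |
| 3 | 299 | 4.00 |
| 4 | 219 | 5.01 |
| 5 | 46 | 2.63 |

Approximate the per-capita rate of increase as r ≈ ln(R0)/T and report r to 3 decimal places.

1.007

lx = nx/n0 = nx/400: 1, 1, 0.99, 0.7475, 0.5475, 0.115
R0 = Σ lx·mx = 0 + 2.49 + 4.3362 + 2.99… + 2.74298… + 0.30245 = 12.861625
Σ x·lx·mx = 32.61655; T = 32.61655/12.861625 = 2.53596…
r ≈ ln(R0)/T = ln(12.861625)/2.53596… = 1.00721… → 1.007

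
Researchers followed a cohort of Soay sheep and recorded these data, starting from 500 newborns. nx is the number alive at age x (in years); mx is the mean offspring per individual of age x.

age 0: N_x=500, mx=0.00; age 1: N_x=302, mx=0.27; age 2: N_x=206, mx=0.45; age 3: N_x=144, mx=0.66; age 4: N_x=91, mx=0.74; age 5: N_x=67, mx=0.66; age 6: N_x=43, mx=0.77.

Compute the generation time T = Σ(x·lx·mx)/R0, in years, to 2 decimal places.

lx = nx/n0 = nx/500: 1, 0.604, 0.412, 0.288, 0.182, 0.134, 0.086
lx·mx: 0, 0.16308, 0.1854, 0.19008, 0.13468, 0.08844, 0.06622 → R0 = 0.8279
x·lx·mx: 0, 0.16308, 0.3708, 0.57024, 0.53872, 0.4422, 0.39732 → Σ = 2.48236
T = 2.48236 / 0.8279 = 2.998381… → 3.00

3.00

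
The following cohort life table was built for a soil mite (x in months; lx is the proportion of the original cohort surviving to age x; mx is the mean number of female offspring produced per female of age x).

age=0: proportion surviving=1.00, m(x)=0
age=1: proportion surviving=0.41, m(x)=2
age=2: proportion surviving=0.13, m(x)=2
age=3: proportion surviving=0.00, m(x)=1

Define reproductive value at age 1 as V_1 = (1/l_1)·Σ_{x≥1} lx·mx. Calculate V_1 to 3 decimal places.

2.634

lx·mx for x ≥ 1: 0.82, 0.26, 0 → sum = 1.08
V_1 = 1.08 / l_1 = 1.08 / 0.41 = 2.634146… → 2.634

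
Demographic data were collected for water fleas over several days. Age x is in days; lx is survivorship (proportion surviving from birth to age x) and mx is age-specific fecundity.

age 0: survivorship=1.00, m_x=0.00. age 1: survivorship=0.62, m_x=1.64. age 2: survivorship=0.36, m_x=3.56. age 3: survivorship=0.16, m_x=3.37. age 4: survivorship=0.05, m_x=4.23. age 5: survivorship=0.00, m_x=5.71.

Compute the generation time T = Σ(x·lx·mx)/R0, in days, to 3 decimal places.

1.982

lx·mx: 0, 1.0168, 1.2816, 0.5392, 0.2115, 0 → R0 = 3.0491
x·lx·mx: 0, 1.0168, 2.5632, 1.6176, 0.846, 0 → Σ = 6.0436
T = 6.0436 / 3.0491 = 1.982093… → 1.982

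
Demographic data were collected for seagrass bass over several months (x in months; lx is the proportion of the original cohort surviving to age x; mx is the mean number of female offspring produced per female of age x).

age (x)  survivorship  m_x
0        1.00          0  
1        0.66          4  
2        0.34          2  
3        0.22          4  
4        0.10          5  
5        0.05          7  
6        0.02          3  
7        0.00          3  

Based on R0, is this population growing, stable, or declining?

R0 = Σ lx·mx = 0 + 2.64 + 0.68 + 0.88 + 0.5 + 0.35 + 0.06 + 0 = 5.11
R0 > 1, so the population is growing.

growing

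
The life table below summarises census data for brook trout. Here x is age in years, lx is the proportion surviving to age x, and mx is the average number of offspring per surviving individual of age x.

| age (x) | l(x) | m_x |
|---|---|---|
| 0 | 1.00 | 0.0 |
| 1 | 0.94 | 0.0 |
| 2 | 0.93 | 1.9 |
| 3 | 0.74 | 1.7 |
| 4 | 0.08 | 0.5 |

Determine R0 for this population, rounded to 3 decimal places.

3.065

lx·mx by age: 0, 0, 1.767, 1.258, 0.04
R0 = Σ lx·mx = 3.065 → 3.065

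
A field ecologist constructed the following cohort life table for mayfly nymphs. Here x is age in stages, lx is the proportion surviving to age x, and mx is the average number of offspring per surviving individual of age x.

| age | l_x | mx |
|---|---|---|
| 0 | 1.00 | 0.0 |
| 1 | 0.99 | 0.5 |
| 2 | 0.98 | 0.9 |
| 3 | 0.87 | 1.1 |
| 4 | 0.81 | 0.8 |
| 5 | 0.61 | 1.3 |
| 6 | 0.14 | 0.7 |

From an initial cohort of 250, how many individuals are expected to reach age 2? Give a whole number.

245

Expected survivors = N0 · l_2 = 250 × 0.98 = 245 → 245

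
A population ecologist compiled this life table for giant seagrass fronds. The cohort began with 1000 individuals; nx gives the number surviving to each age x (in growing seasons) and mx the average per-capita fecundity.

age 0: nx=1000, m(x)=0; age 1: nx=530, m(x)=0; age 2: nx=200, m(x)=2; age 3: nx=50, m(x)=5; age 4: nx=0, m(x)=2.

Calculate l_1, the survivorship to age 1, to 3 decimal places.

0.530

l_1 = n_1/n_0 = 530/1000 = 0.53 → 0.530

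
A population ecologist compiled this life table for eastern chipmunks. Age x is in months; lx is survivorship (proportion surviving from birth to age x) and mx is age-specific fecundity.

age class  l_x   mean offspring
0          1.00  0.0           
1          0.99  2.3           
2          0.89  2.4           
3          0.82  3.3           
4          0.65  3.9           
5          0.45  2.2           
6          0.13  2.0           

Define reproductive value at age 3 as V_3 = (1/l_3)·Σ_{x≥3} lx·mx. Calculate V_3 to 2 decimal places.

7.92

lx·mx for x ≥ 3: 2.706, 2.535, 0.99, 0.26 → sum = 6.491
V_3 = 6.491 / l_3 = 6.491 / 0.82 = 7.915854… → 7.92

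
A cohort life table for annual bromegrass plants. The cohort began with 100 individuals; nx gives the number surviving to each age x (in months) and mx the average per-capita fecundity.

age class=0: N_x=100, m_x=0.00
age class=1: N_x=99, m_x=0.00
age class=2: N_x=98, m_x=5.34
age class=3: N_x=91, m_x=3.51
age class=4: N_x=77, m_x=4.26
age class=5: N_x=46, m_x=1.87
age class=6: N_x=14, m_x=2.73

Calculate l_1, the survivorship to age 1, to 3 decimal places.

l_1 = n_1/n_0 = 99/100 = 0.99 → 0.990

0.990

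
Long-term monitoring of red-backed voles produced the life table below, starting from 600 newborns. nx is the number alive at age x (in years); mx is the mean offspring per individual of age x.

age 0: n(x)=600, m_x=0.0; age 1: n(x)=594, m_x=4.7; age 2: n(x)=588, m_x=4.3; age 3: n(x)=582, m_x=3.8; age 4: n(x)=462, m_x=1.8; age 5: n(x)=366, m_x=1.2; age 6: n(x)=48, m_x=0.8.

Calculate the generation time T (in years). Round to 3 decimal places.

lx = nx/n0 = nx/600: 1, 0.99, 0.98, 0.97, 0.77, 0.61, 0.08
lx·mx: 0, 4.653, 4.214, 3.686, 1.386, 0.732, 0.064 → R0 = 14.735
x·lx·mx: 0, 4.653, 8.428, 11.058, 5.544, 3.66, 0.384 → Σ = 33.727
T = 33.727 / 14.735 = 2.288904… → 2.289

2.289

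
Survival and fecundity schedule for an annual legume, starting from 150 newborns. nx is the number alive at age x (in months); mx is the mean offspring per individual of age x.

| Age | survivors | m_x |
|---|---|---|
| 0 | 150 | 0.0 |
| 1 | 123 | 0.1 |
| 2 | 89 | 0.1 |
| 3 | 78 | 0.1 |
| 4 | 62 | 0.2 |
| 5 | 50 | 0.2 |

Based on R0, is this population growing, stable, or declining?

lx = nx/n0 = nx/150: 1, 0.82, 0.59333…, 0.52, 0.41333…, 0.33333…
R0 = Σ lx·mx = 0 + 0.082 + 0.059333… + 0.052 + 0.082667… + 0.066667… = 0.342667…
R0 < 1, so the population is declining.

declining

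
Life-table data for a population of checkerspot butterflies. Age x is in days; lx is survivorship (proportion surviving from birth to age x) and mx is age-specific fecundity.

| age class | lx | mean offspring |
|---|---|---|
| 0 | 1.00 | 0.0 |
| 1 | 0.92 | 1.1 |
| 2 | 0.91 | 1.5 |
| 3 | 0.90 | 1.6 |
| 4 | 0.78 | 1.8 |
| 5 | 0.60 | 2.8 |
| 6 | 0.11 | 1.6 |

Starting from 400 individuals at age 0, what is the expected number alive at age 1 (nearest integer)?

Expected survivors = N0 · l_1 = 400 × 0.92 = 368 → 368

368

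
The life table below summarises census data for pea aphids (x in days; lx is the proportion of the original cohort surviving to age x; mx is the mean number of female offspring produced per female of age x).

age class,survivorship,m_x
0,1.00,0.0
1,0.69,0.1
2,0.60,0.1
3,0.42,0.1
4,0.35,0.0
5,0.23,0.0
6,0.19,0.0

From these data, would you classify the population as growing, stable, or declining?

R0 = Σ lx·mx = 0 + 0.069 + 0.06 + 0.042 + 0 + 0 + 0 = 0.171
R0 < 1, so the population is declining.

declining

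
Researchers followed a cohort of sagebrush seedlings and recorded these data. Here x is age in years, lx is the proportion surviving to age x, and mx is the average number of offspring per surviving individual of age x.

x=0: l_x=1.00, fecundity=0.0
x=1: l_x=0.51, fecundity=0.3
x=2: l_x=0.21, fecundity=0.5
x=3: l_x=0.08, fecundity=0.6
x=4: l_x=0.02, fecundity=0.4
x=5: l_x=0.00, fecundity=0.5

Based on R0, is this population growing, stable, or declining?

R0 = Σ lx·mx = 0 + 0.153 + 0.105 + 0.048 + 0.008 + 0 = 0.314
R0 < 1, so the population is declining.

declining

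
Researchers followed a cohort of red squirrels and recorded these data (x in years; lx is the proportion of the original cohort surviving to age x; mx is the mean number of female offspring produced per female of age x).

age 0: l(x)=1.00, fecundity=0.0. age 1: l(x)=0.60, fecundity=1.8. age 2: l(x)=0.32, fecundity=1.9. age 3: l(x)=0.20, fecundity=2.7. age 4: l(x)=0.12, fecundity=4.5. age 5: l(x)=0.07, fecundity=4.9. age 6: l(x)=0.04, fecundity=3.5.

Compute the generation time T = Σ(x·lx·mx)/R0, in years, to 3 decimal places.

2.655

lx·mx: 0, 1.08, 0.608, 0.54, 0.54, 0.343, 0.14 → R0 = 3.251
x·lx·mx: 0, 1.08, 1.216, 1.62, 2.16, 1.715, 0.84 → Σ = 8.631
T = 8.631 / 3.251 = 2.654875… → 2.655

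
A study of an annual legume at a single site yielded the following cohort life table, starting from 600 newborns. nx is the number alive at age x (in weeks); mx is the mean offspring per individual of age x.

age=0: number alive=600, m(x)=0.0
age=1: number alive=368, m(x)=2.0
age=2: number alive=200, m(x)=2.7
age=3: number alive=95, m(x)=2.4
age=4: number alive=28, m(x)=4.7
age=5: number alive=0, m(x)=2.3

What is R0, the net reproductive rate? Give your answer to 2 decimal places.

2.73

lx = nx/n0 = nx/600: 1, 0.61333…, 0.33333…, 0.15833…, 0.04667…, 0
lx·mx by age: 0, 1.226667…, 0.9…, 0.38…, 0.219333…, 0
R0 = Σ lx·mx = 2.726… → 2.73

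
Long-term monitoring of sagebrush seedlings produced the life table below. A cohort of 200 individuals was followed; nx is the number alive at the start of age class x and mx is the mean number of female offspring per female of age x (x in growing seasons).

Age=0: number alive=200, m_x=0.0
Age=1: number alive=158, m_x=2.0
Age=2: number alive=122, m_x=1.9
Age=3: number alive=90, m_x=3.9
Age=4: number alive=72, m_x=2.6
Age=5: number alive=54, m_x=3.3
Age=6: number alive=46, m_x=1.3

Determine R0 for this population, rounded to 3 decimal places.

lx = nx/n0 = nx/200: 1, 0.79, 0.61, 0.45, 0.36, 0.27, 0.23
lx·mx by age: 0, 1.58, 1.159, 1.755, 0.936, 0.891, 0.299
R0 = Σ lx·mx = 6.62 → 6.620

6.620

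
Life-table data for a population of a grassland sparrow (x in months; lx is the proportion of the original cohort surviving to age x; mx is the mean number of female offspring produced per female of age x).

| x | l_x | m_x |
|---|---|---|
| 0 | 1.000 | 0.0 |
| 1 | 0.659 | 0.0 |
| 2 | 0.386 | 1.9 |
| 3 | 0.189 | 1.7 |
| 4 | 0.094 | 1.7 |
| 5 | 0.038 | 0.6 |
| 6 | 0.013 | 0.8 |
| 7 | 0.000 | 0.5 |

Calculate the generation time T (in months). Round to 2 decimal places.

2.60

lx·mx: 0, 0, 0.7334, 0.3213, 0.1598, 0.0228, 0.0104, 0 → R0 = 1.2477
x·lx·mx: 0, 0, 1.4668, 0.9639, 0.6392, 0.114, 0.0624, 0 → Σ = 3.2463
T = 3.2463 / 1.2477 = 2.601827… → 2.60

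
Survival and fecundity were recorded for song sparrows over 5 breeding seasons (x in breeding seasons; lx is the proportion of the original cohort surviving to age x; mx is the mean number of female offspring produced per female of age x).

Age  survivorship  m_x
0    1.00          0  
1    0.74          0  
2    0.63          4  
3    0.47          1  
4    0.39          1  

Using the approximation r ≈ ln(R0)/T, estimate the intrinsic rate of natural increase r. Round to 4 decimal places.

R0 = Σ lx·mx = 0 + 0 + 2.52 + 0.47 + 0.39 = 3.38
Σ x·lx·mx = 8.01; T = 8.01/3.38 = 2.36982…
r ≈ ln(R0)/T = ln(3.38)/2.36982… = 0.51391… → 0.5139

0.5139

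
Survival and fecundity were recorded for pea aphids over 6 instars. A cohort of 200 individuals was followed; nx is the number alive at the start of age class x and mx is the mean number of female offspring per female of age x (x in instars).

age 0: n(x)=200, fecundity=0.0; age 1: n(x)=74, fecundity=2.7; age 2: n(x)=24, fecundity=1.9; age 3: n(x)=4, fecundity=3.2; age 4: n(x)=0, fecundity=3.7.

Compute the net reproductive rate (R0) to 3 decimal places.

1.291

lx = nx/n0 = nx/200: 1, 0.37, 0.12, 0.02, 0
lx·mx by age: 0, 0.999, 0.228, 0.064, 0
R0 = Σ lx·mx = 1.291 → 1.291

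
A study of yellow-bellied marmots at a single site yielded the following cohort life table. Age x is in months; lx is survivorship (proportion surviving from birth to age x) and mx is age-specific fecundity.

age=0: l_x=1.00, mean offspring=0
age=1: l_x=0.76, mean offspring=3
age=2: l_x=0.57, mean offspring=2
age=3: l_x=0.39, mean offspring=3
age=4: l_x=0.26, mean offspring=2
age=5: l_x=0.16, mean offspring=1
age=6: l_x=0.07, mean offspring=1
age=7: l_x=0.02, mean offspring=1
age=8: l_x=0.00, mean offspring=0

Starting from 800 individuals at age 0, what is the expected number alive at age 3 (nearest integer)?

312

Expected survivors = N0 · l_3 = 800 × 0.39 = 312 → 312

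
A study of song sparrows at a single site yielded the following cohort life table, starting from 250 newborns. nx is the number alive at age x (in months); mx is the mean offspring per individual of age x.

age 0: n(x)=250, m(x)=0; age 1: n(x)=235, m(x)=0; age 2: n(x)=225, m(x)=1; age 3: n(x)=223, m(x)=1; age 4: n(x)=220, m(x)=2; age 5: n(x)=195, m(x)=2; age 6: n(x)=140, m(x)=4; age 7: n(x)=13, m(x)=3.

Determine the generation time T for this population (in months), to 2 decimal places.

lx = nx/n0 = nx/250: 1, 0.94, 0.9, 0.892, 0.88, 0.78, 0.56, 0.052
lx·mx: 0, 0, 0.9, 0.892, 1.76, 1.56, 2.24, 0.156 → R0 = 7.508
x·lx·mx: 0, 0, 1.8, 2.676, 7.04, 7.8, 13.44, 1.092 → Σ = 33.848
T = 33.848 / 7.508 = 4.508258… → 4.51

4.51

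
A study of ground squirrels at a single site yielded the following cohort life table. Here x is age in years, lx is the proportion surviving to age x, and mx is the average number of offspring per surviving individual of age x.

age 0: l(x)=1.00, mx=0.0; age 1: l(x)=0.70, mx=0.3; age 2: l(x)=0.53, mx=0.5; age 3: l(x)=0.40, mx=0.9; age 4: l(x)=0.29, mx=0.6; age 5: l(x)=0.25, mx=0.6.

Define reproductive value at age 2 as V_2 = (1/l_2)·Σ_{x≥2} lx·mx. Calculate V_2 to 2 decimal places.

1.79

lx·mx for x ≥ 2: 0.265, 0.36, 0.174, 0.15 → sum = 0.949
V_2 = 0.949 / l_2 = 0.949 / 0.53 = 1.790566… → 1.79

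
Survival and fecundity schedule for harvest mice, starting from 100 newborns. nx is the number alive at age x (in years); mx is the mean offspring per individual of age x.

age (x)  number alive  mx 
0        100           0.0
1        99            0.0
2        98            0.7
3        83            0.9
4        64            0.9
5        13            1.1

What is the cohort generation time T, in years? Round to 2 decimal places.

3.08

lx = nx/n0 = nx/100: 1, 0.99, 0.98, 0.83, 0.64, 0.13
lx·mx: 0, 0, 0.686, 0.747, 0.576, 0.143 → R0 = 2.152
x·lx·mx: 0, 0, 1.372, 2.241, 2.304, 0.715 → Σ = 6.632
T = 6.632 / 2.152 = 3.081784… → 3.08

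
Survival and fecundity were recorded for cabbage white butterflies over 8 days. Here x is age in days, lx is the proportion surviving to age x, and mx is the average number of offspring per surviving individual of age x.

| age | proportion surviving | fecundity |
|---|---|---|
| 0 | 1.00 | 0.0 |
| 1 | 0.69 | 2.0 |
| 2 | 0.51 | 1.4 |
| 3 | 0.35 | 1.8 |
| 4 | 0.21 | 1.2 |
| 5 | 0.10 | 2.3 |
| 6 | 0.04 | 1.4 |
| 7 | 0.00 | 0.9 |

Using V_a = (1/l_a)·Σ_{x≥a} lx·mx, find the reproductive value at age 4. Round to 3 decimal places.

2.562

lx·mx for x ≥ 4: 0.252, 0.23, 0.056, 0 → sum = 0.538
V_4 = 0.538 / l_4 = 0.538 / 0.21 = 2.561905… → 2.562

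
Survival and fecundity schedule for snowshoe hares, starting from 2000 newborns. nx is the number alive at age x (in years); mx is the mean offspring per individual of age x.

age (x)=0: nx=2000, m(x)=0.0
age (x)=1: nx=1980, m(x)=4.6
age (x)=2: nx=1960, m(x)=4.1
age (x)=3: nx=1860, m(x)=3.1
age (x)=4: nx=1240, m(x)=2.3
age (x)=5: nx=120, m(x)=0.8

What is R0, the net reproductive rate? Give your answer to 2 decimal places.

lx = nx/n0 = nx/2000: 1, 0.99, 0.98, 0.93, 0.62, 0.06
lx·mx by age: 0, 4.554, 4.018, 2.883, 1.426, 0.048
R0 = Σ lx·mx = 12.929 → 12.93

12.93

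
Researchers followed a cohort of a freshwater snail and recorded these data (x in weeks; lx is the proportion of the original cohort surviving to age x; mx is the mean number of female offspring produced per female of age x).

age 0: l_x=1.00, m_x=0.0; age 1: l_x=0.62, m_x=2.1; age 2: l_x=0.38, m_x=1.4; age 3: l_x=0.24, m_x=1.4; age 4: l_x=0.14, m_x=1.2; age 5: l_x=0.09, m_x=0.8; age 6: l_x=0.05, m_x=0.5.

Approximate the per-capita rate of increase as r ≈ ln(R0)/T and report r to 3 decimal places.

R0 = Σ lx·mx = 0 + 1.302 + 0.532 + 0.336 + 0.168 + 0.072 + 0.025 = 2.435
Σ x·lx·mx = 4.556; T = 4.556/2.435 = 1.87105…
r ≈ ln(R0)/T = ln(2.435)/1.87105… = 0.47564… → 0.476

0.476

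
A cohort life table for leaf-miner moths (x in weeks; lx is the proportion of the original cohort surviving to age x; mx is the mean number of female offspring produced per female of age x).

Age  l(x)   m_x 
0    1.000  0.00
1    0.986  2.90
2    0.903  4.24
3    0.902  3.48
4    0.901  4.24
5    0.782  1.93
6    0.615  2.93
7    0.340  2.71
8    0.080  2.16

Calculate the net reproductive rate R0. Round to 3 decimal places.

18.053

lx·mx by age: 0, 2.8594, 3.82872, 3.13896, 3.82024, 1.50926, 1.80195, 0.9214, 0.1728
R0 = Σ lx·mx = 18.05273 → 18.053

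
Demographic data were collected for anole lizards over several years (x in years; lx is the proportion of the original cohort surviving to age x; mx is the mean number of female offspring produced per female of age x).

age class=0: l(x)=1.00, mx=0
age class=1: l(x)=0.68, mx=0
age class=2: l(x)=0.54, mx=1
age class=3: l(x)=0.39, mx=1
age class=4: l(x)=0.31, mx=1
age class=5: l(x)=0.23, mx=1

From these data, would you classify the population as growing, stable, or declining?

R0 = Σ lx·mx = 0 + 0 + 0.54 + 0.39 + 0.31 + 0.23 = 1.47
R0 > 1, so the population is growing.

growing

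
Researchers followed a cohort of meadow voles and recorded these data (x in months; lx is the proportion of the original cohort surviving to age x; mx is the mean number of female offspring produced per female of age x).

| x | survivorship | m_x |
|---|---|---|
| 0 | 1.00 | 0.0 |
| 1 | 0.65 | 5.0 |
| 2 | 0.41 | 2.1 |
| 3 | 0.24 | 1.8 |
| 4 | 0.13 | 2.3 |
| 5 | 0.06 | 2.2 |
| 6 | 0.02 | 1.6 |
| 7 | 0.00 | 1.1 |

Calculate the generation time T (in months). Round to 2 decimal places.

lx·mx: 0, 3.25, 0.861, 0.432, 0.299, 0.132, 0.032, 0 → R0 = 5.006
x·lx·mx: 0, 3.25, 1.722, 1.296, 1.196, 0.66, 0.192, 0 → Σ = 8.316
T = 8.316 / 5.006 = 1.661207… → 1.66

1.66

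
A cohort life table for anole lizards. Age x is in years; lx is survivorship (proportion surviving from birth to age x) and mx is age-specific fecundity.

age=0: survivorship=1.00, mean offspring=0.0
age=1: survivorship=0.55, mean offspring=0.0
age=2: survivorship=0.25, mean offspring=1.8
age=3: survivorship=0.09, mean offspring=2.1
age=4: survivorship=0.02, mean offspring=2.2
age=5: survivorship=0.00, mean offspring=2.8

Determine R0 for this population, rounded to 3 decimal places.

0.683

lx·mx by age: 0, 0, 0.45, 0.189, 0.044, 0
R0 = Σ lx·mx = 0.683 → 0.683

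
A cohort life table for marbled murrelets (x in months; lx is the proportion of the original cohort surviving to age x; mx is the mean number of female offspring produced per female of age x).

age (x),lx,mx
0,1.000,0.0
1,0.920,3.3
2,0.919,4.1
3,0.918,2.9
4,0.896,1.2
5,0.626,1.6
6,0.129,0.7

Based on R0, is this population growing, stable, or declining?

growing

R0 = Σ lx·mx = 0 + 3.036 + 3.7679 + 2.6622 + 1.0752 + 1.0016 + 0.0903 = 11.6332
R0 > 1, so the population is growing.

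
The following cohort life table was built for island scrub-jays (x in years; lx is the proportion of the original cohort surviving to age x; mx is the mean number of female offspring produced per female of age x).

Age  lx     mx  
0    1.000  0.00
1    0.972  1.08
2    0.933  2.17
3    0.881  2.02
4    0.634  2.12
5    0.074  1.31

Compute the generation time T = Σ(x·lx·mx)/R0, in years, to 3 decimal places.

2.589

lx·mx: 0, 1.04976, 2.02461, 1.77962, 1.34408, 0.09694 → R0 = 6.29501
x·lx·mx: 0, 1.04976, 4.04922, 5.33886, 5.37632, 0.4847 → Σ = 16.29886
T = 16.29886 / 6.29501 = 2.589171… → 2.589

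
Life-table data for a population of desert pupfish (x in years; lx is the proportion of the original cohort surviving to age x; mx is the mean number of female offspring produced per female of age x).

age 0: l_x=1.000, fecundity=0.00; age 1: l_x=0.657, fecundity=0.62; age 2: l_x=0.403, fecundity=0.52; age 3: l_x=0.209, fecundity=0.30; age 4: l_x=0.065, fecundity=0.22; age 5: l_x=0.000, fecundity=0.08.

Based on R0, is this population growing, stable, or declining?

declining

R0 = Σ lx·mx = 0 + 0.40734 + 0.20956 + 0.0627 + 0.0143 + 0 = 0.6939
R0 < 1, so the population is declining.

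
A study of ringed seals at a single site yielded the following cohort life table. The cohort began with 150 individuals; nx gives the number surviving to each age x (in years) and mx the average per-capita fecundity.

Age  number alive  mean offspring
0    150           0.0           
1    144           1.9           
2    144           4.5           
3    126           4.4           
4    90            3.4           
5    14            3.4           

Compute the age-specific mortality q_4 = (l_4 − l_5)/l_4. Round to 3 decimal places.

lx = nx/n0 = nx/150: 1, 0.96, 0.96, 0.84, 0.6, 0.09333…
q_4 = (l_4 − l_5) / l_4 = (0.6 − 0.093333…) / 0.6
     = 0.506667… / 0.6 = 0.844444… → 0.844

0.844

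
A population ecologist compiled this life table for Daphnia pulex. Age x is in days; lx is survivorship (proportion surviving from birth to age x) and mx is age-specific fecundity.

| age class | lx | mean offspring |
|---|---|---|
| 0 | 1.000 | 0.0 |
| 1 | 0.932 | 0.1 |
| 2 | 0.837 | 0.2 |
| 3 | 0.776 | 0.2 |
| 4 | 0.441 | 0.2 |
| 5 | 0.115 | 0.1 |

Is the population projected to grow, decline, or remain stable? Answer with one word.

declining

R0 = Σ lx·mx = 0 + 0.0932 + 0.1674 + 0.1552 + 0.0882 + 0.0115 = 0.5155
R0 < 1, so the population is declining.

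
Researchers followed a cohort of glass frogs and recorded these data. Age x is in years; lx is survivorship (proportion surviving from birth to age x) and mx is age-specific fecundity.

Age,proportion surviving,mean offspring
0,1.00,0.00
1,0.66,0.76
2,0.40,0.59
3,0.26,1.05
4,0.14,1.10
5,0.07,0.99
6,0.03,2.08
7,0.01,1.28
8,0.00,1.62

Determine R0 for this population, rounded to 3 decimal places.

lx·mx by age: 0, 0.5016, 0.236, 0.273, 0.154, 0.0693, 0.0624, 0.0128, 0
R0 = Σ lx·mx = 1.3091 → 1.309

1.309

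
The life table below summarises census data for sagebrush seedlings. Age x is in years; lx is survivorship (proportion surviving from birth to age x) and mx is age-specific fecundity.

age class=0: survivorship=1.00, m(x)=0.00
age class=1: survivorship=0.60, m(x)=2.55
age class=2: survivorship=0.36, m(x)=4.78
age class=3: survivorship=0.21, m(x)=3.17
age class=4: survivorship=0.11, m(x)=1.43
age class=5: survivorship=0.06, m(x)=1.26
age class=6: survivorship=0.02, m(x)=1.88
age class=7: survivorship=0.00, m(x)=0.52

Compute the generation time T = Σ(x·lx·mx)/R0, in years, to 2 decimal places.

1.96

lx·mx: 0, 1.53, 1.7208, 0.6657, 0.1573, 0.0756, 0.0376, 0 → R0 = 4.187
x·lx·mx: 0, 1.53, 3.4416, 1.9971, 0.6292, 0.378, 0.2256, 0 → Σ = 8.2015
T = 8.2015 / 4.187 = 1.958801… → 1.96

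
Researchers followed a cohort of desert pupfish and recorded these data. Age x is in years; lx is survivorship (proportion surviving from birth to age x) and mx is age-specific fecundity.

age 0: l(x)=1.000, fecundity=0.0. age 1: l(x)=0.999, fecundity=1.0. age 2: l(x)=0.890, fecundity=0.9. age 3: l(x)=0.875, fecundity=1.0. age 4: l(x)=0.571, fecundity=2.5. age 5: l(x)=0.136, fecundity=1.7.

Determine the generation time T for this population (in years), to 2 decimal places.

2.79

lx·mx: 0, 0.999, 0.801, 0.875, 1.4275, 0.2312 → R0 = 4.3337
x·lx·mx: 0, 0.999, 1.602, 2.625, 5.71, 1.156 → Σ = 12.092
T = 12.092 / 4.3337 = 2.790225… → 2.79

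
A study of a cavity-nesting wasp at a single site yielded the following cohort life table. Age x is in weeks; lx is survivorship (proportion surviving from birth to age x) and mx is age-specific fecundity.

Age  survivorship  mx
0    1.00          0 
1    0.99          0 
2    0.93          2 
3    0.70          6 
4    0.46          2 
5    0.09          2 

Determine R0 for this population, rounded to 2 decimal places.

7.16

lx·mx by age: 0, 0, 1.86, 4.2, 0.92, 0.18
R0 = Σ lx·mx = 7.16 → 7.16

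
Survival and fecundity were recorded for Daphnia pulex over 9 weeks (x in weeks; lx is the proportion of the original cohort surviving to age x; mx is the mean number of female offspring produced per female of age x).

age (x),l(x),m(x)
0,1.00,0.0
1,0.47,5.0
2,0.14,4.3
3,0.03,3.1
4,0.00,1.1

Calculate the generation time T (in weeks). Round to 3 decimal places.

lx·mx: 0, 2.35, 0.602, 0.093, 0 → R0 = 3.045
x·lx·mx: 0, 2.35, 1.204, 0.279, 0 → Σ = 3.833
T = 3.833 / 3.045 = 1.258785… → 1.259

1.259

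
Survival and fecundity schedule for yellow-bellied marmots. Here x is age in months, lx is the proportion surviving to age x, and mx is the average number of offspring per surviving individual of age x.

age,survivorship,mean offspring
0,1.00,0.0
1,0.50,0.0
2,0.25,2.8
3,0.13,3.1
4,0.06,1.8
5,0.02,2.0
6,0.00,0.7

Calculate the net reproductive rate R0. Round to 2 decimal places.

lx·mx by age: 0, 0, 0.7, 0.403, 0.108, 0.04, 0
R0 = Σ lx·mx = 1.251 → 1.25

1.25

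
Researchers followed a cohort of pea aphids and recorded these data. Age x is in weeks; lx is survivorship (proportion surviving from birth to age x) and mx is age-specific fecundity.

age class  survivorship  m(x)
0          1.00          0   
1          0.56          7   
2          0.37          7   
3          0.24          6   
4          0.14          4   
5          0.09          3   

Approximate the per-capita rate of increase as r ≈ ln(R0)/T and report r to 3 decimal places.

R0 = Σ lx·mx = 0 + 3.92 + 2.59 + 1.44 + 0.56 + 0.27 = 8.78
Σ x·lx·mx = 17.01; T = 17.01/8.78 = 1.93736…
r ≈ ln(R0)/T = ln(8.78)/1.93736… = 1.12136… → 1.121

1.121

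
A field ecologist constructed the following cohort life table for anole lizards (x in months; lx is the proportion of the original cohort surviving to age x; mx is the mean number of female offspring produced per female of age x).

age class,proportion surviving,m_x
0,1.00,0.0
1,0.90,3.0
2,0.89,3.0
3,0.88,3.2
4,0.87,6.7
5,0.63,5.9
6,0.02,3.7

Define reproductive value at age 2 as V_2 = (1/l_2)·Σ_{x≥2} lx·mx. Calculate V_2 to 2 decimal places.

lx·mx for x ≥ 2: 2.67, 2.816, 5.829, 3.717, 0.074 → sum = 15.106
V_2 = 15.106 / l_2 = 15.106 / 0.89 = 16.973034… → 16.97

16.97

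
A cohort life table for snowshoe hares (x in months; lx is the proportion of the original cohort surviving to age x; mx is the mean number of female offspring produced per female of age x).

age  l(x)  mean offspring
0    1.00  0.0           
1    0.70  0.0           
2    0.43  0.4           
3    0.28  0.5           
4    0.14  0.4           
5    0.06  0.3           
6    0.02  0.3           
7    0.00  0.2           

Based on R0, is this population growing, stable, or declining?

declining

R0 = Σ lx·mx = 0 + 0 + 0.172 + 0.14 + 0.056 + 0.018 + 0.006 + 0 = 0.392
R0 < 1, so the population is declining.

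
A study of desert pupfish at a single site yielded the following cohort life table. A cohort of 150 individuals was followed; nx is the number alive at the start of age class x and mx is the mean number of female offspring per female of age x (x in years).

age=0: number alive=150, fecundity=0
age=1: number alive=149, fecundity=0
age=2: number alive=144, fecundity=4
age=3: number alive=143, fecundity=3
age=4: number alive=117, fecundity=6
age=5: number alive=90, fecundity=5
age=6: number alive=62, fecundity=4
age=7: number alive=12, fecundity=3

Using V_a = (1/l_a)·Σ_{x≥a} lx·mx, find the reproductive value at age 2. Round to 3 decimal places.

16.951

lx = nx/n0 = nx/150: 1, 0.99333…, 0.96, 0.95333…, 0.78, 0.6, 0.41333…, 0.08
lx·mx for x ≥ 2: 3.84, 2.86…, 4.68, 3, 1.653333…, 0.24 → sum = 16.273333…
V_2 = 16.273333… / l_2 = 16.273333… / 0.96 = 16.951389… → 16.951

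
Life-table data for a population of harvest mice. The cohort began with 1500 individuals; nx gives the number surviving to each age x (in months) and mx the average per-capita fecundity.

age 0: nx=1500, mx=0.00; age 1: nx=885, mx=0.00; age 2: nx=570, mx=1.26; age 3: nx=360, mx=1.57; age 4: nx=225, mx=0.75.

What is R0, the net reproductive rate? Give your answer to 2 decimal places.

0.97

lx = nx/n0 = nx/1500: 1, 0.59, 0.38, 0.24, 0.15
lx·mx by age: 0, 0, 0.4788, 0.3768, 0.1125
R0 = Σ lx·mx = 0.9681 → 0.97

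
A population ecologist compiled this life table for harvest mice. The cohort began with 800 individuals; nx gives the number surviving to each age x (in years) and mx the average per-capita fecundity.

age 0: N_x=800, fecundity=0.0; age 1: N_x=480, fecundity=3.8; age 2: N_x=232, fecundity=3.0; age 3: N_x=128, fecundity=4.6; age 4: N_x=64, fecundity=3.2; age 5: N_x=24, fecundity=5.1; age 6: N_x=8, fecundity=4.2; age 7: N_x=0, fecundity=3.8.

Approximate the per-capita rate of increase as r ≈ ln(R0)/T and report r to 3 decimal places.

0.770

lx = nx/n0 = nx/800: 1, 0.6, 0.29, 0.16, 0.08, 0.03, 0.01, 0
R0 = Σ lx·mx = 0 + 2.28 + 0.87 + 0.736 + 0.256 + 0.153 + 0.042 + 0 = 4.337
Σ x·lx·mx = 8.269; T = 8.269/4.337 = 1.90662…
r ≈ ln(R0)/T = ln(4.337)/1.90662… = 0.76952… → 0.770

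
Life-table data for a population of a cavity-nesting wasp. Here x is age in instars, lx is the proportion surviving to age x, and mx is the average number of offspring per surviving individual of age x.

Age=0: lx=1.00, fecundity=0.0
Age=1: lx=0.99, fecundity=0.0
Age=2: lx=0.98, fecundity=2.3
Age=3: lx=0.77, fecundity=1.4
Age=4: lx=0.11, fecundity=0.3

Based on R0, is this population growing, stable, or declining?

R0 = Σ lx·mx = 0 + 0 + 2.254 + 1.078 + 0.033 = 3.365
R0 > 1, so the population is growing.

growing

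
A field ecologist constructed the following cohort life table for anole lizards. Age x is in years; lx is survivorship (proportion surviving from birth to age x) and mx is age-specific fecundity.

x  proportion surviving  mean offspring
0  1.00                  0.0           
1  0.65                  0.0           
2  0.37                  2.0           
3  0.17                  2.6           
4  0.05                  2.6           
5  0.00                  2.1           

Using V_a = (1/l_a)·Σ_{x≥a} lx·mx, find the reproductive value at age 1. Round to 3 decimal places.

2.018

lx·mx for x ≥ 1: 0, 0.74, 0.442, 0.13, 0 → sum = 1.312
V_1 = 1.312 / l_1 = 1.312 / 0.65 = 2.018462… → 2.018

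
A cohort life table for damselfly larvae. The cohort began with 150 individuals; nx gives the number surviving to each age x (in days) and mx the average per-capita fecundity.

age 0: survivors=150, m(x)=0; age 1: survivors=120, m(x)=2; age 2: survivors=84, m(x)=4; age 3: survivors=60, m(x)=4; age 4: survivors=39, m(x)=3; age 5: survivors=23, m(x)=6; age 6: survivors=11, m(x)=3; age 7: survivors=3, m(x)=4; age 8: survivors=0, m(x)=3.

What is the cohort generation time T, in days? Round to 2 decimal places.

lx = nx/n0 = nx/150: 1, 0.8, 0.56, 0.4, 0.26, 0.15333…, 0.07333…, 0.02, 0
lx·mx: 0, 1.6, 2.24, 1.6, 0.78, 0.92…, 0.22…, 0.08, 0 → R0 = 7.44…
x·lx·mx: 0, 1.6, 4.48, 4.8, 3.12, 4.6…, 1.32…, 0.56, 0 → Σ = 20.48…
T = 20.48… / 7.44… = 2.752688… → 2.75

2.75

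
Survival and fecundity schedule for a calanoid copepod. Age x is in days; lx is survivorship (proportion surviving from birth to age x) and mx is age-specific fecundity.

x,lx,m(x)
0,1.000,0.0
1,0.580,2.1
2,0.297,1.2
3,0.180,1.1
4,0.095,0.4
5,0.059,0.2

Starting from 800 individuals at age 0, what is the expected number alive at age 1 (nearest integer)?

Expected survivors = N0 · l_1 = 800 × 0.580 = 464 → 464

464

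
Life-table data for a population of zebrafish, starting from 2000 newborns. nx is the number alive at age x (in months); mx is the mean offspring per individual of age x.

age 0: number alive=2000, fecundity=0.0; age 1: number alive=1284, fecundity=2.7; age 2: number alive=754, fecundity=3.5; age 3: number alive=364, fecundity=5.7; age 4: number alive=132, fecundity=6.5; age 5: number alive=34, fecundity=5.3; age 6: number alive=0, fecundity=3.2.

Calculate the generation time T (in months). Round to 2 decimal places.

2.09

lx = nx/n0 = nx/2000: 1, 0.642, 0.377, 0.182, 0.066, 0.017, 0
lx·mx: 0, 1.7334, 1.3195, 1.0374, 0.429, 0.0901, 0 → R0 = 4.6094
x·lx·mx: 0, 1.7334, 2.639, 3.1122, 1.716, 0.4505, 0 → Σ = 9.6511
T = 9.6511 / 4.6094 = 2.093787… → 2.09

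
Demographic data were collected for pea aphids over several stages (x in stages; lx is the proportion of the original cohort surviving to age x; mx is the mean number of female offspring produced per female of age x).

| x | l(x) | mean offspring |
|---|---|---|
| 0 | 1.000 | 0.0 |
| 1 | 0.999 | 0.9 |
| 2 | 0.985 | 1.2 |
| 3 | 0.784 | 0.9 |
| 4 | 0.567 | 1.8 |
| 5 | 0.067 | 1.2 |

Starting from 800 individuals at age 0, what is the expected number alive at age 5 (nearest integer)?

54

Expected survivors = N0 · l_5 = 800 × 0.067 = 53.6 → 54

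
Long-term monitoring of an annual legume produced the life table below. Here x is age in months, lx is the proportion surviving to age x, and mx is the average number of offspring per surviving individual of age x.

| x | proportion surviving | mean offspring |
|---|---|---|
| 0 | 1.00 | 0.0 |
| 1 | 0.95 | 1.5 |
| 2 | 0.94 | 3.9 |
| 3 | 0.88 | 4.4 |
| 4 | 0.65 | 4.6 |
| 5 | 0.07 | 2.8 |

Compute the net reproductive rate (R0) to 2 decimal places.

lx·mx by age: 0, 1.425, 3.666, 3.872, 2.99, 0.196
R0 = Σ lx·mx = 12.149 → 12.15

12.15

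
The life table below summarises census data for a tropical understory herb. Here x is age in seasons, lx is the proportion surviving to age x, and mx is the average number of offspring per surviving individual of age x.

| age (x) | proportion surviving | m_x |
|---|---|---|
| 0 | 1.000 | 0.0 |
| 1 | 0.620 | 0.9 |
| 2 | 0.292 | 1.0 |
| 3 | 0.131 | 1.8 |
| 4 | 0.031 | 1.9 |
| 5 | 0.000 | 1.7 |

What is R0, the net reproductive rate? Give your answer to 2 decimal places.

lx·mx by age: 0, 0.558, 0.292, 0.2358, 0.0589, 0
R0 = Σ lx·mx = 1.1447 → 1.14

1.14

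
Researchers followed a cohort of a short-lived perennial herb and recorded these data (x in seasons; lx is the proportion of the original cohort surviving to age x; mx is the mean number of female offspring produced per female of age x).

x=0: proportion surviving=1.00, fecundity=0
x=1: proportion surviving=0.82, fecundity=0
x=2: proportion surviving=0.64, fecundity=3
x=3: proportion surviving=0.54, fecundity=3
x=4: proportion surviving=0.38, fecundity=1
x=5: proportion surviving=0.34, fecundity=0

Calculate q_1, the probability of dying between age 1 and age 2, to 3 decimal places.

q_1 = (l_1 − l_2) / l_1 = (0.82 − 0.64) / 0.82
     = 0.18 / 0.82 = 0.219512… → 0.220

0.220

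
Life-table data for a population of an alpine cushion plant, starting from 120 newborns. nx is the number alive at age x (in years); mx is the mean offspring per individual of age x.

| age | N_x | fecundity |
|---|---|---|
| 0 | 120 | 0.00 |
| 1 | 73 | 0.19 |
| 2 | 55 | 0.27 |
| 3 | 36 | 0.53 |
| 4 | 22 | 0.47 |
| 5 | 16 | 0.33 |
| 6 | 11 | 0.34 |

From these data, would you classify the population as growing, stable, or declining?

declining

lx = nx/n0 = nx/120: 1, 0.60833…, 0.45833…, 0.3, 0.18333…, 0.13333…, 0.09167…
R0 = Σ lx·mx = 0 + 0.115583… + 0.12375… + 0.159 + 0.086167… + 0.044… + 0.031167… = 0.559667…
R0 < 1, so the population is declining.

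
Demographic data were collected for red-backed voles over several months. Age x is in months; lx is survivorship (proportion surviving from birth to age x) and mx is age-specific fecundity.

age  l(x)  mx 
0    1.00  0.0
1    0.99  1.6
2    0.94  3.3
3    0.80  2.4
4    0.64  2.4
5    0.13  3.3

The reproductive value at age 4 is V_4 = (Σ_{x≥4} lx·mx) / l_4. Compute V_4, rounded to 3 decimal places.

3.070

lx·mx for x ≥ 4: 1.536, 0.429 → sum = 1.965
V_4 = 1.965 / l_4 = 1.965 / 0.64 = 3.070313… → 3.070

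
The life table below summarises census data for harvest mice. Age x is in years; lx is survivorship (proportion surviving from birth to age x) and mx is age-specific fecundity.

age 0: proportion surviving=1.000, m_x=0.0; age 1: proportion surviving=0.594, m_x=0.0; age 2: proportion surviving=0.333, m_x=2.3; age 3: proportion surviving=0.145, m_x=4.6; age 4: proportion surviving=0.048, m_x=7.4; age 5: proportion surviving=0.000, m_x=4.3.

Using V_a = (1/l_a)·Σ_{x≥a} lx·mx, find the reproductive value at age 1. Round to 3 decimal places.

lx·mx for x ≥ 1: 0, 0.7659, 0.667, 0.3552, 0 → sum = 1.7881
V_1 = 1.7881 / l_1 = 1.7881 / 0.594 = 3.010269… → 3.010

3.010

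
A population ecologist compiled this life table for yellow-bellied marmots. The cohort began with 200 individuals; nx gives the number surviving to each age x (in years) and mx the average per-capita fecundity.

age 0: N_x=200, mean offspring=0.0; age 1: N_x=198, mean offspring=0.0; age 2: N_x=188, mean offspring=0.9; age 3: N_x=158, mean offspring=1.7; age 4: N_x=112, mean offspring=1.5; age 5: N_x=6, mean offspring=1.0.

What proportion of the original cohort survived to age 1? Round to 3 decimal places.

0.990

l_1 = n_1/n_0 = 198/200 = 0.99 → 0.990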